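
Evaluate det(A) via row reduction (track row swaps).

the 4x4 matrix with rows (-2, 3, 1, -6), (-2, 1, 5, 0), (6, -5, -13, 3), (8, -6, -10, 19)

det(A) = -32

Forward elimination:
R2 <- R2 - (1)*R1:  [  0  -2   4   6 ]
R3 <- R3 - (-3)*R1:  [   0    4  -10  -15 ]
R4 <- R4 - (-4)*R1:  [  0   6  -6  -5 ]
R3 <- R3 - (-2)*R2:  [  0   0  -2  -3 ]
R4 <- R4 - (-3)*R2:  [  0   0   6  13 ]
R4 <- R4 - (-3)*R3:  [ 0  0  0  4 ]
Upper-triangular form:
[ -2   3   1  -6 ]
[  0  -2   4   6 ]
[  0   0  -2  -3 ]
[  0   0   0   4 ]
det(A) = (-1)^0 * (-2) * (-2) * (-2) * (4) = -32  (0 row swaps -> sign +1)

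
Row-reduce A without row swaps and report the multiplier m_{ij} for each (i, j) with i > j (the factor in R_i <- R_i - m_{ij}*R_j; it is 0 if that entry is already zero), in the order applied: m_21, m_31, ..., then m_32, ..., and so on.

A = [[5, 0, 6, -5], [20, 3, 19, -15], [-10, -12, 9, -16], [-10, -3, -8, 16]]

Forward elimination:
R2 <- R2 - (4)*R1:  [  0   3  -5   5 ]
R3 <- R3 - (-2)*R1:  [   0  -12   21  -26 ]
R4 <- R4 - (-2)*R1:  [  0  -3   4   6 ]
R3 <- R3 - (-4)*R2:  [  0   0   1  -6 ]
R4 <- R4 - (-1)*R2:  [  0   0  -1  11 ]
R4 <- R4 - (-1)*R3:  [ 0  0  0  5 ]
Multipliers (in order of application): m_{21} = 4, m_{31} = -2, m_{41} = -2, m_{32} = -4, m_{42} = -1, m_{43} = -1

multipliers: 4, -2, -2, -4, -1, -1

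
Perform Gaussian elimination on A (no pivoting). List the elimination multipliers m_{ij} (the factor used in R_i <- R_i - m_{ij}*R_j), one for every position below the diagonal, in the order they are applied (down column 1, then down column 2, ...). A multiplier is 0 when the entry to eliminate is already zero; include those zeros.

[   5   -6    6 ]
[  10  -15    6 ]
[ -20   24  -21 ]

multipliers: 2, -4, 0

Forward elimination:
R2 <- R2 - (2)*R1:  [  0  -3  -6 ]
R3 <- R3 - (-4)*R1:  [ 0  0  3 ]
R3: entry in column 2 is already 0 -> m_{32} = 0 (no row operation needed)
Multipliers (in order of application): m_{21} = 2, m_{31} = -4, m_{32} = 0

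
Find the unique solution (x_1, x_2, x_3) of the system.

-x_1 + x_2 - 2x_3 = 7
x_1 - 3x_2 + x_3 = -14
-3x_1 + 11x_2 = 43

(4, 5, -3)

Forward elimination on [A|b]:
R2 <- R2 - (-1)*R1:  [  0  -2  -1  -7 ]
R3 <- R3 - (3)*R1:  [  0   8   6  22 ]
R3 <- R3 - (-4)*R2:  [  0   0   2  -6 ]
Row echelon form:
[ -1   1  -2  |   7 ]
[  0  -2  -1  |  -7 ]
[  0   0   2  |  -6 ]
Back-substitution:
x_3 = (-6) / 2 = -3
x_2 = (-7 - (-1)*(-3)) / -2 = 5
x_1 = (7 - (1)*(5) - (-2)*(-3)) / -1 = 4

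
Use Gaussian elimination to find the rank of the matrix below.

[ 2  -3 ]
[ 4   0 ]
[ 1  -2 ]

rank(A) = 2

Row reduction:
R2 <- R2 - (2)*R1:  [ 0  6 ]
R3 <- R3 - (1/2)*R1:  [    0  -1/2 ]
R3 <- R3 - (-1/12)*R2:  [ 0  0 ]
Row echelon form:
[ 2  -3 ]
[ 0   6 ]
[ 0   0 ]
Nonzero rows / pivot columns: 2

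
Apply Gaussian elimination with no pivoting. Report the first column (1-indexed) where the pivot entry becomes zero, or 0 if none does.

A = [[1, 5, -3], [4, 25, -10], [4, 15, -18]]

first zero-pivot column = 0

Naive forward elimination:
R2 <- R2 - (4)*R1:  [ 0  5  2 ]
R3 <- R3 - (4)*R1:  [  0  -5  -6 ]
R3 <- R3 - (-1)*R2:  [  0   0  -4 ]
All pivots nonzero; naive elimination completes without hitting a zero pivot.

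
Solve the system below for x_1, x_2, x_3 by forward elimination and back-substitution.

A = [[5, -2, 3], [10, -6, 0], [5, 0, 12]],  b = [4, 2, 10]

Forward elimination on [A|b]:
R2 <- R2 - (2)*R1:  [  0  -2  -6  -6 ]
R3 <- R3 - (1)*R1:  [ 0  2  9  6 ]
R3 <- R3 - (-1)*R2:  [ 0  0  3  0 ]
Row echelon form:
[ 5  -2   3  |   4 ]
[ 0  -2  -6  |  -6 ]
[ 0   0   3  |   0 ]
Back-substitution:
x_3 = (0) / 3 = 0
x_2 = (-6 - (-6)*(0)) / -2 = 3
x_1 = (4 - (-2)*(3) - (3)*(0)) / 5 = 2

(2, 3, 0)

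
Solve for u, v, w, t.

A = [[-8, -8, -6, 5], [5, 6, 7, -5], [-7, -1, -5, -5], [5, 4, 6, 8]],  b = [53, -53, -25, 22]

Forward elimination on [A|b]:
R2 <- R2 - (-5/8)*R1:  [      0       1    13/4   -15/8  -159/8 ]
R3 <- R3 - (7/8)*R1:  [      0       6     1/4   -75/8  -571/8 ]
R4 <- R4 - (-5/8)*R1:  [     0     -1    9/4   89/8  441/8 ]
R3 <- R3 - (6)*R2:  [     0      0  -77/4   15/8  383/8 ]
R4 <- R4 - (-1)*R2:  [     0      0   11/2   37/4  141/4 ]
R4 <- R4 - (-2/7)*R3:  [      0       0       0  137/14  685/14 ]
Row echelon form:
[ -8  -8     -6       5  |      53 ]
[  0   1   13/4   -15/8  |  -159/8 ]
[  0   0  -77/4    15/8  |   383/8 ]
[  0   0      0  137/14  |  685/14 ]
Back-substitution:
t = (685/14) / (137/14) = 5
w = (383/8 - (15/8)*(5)) / (-77/4) = -2
v = (-159/8 - (13/4)*(-2) - (-15/8)*(5)) / 1 = -4
u = (53 - (-8)*(-4) - (-6)*(-2) - (5)*(5)) / -8 = 2

(2, -4, -2, 5)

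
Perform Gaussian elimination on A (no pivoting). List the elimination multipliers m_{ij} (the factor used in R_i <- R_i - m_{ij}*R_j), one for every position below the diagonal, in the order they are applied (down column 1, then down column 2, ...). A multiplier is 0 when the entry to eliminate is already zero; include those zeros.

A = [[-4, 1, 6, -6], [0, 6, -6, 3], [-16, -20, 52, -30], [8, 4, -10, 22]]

Forward elimination:
R2: entry in column 1 is already 0 -> m_{21} = 0 (no row operation needed)
R3 <- R3 - (4)*R1:  [   0  -24   28   -6 ]
R4 <- R4 - (-2)*R1:  [  0   6   2  10 ]
R3 <- R3 - (-4)*R2:  [ 0  0  4  6 ]
R4 <- R4 - (1)*R2:  [ 0  0  8  7 ]
R4 <- R4 - (2)*R3:  [  0   0   0  -5 ]
Multipliers (in order of application): m_{21} = 0, m_{31} = 4, m_{41} = -2, m_{32} = -4, m_{42} = 1, m_{43} = 2

multipliers: 0, 4, -2, -4, 1, 2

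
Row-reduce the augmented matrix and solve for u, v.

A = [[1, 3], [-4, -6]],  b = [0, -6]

Forward elimination on [A|b]:
R2 <- R2 - (-4)*R1:  [  0   6  -6 ]
Row echelon form:
[ 1  3  |   0 ]
[ 0  6  |  -6 ]
Back-substitution:
v = (-6) / 6 = -1
u = (0 - (3)*(-1)) / 1 = 3

(3, -1)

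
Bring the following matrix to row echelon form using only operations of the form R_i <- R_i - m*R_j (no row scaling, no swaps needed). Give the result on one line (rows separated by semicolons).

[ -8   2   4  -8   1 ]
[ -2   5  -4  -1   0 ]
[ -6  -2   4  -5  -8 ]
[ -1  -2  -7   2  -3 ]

Forward elimination:
R2 <- R2 - (1/4)*R1:  [    0   9/2    -5     1  -1/4 ]
R3 <- R3 - (3/4)*R1:  [     0   -7/2      1      1  -35/4 ]
R4 <- R4 - (1/8)*R1:  [     0   -9/4  -15/2      3  -25/8 ]
R3 <- R3 - (-7/9)*R2:  [       0        0    -26/9     16/9  -161/18 ]
R4 <- R4 - (-1/2)*R2:  [     0      0    -10    7/2  -13/4 ]
R4 <- R4 - (45/13)*R3:  [       0        0        0   -69/26  1441/52 ]
Row echelon form:
[ -8    2      4      -8        1 ]
[  0  9/2     -5       1     -1/4 ]
[  0    0  -26/9    16/9  -161/18 ]
[  0    0      0  -69/26  1441/52 ]

REF = [-8 2 4 -8 1; 0 9/2 -5 1 -1/4; 0 0 -26/9 16/9 -161/18; 0 0 0 -69/26 1441/52]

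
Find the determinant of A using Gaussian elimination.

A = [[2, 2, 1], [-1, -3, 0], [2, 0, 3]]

Forward elimination:
R2 <- R2 - (-1/2)*R1:  [   0   -2  1/2 ]
R3 <- R3 - (1)*R1:  [  0  -2   2 ]
R3 <- R3 - (1)*R2:  [   0    0  3/2 ]
Upper-triangular form:
[ 2   2    1 ]
[ 0  -2  1/2 ]
[ 0   0  3/2 ]
det(A) = (-1)^0 * (2) * (-2) * (3/2) = -6  (0 row swaps -> sign +1)

det(A) = -6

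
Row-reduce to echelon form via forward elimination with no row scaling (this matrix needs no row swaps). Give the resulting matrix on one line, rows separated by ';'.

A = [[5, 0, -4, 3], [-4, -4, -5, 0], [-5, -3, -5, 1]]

REF = [5 0 -4 3; 0 -4 -41/5 12/5; 0 0 -57/20 11/5]

Forward elimination:
R2 <- R2 - (-4/5)*R1:  [     0     -4  -41/5   12/5 ]
R3 <- R3 - (-1)*R1:  [  0  -3  -9   4 ]
R3 <- R3 - (3/4)*R2:  [      0       0  -57/20    11/5 ]
Row echelon form:
[ 5   0      -4     3 ]
[ 0  -4   -41/5  12/5 ]
[ 0   0  -57/20  11/5 ]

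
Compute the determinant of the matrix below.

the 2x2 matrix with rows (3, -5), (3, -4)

Forward elimination:
R2 <- R2 - (1)*R1:  [ 0  1 ]
Upper-triangular form:
[ 3  -5 ]
[ 0   1 ]
det(A) = (-1)^0 * (3) * (1) = 3  (0 row swaps -> sign +1)

det(A) = 3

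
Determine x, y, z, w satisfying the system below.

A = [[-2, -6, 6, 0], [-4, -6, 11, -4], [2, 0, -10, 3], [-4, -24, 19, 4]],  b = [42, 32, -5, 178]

(0, -5, 2, 5)

Forward elimination on [A|b]:
R2 <- R2 - (2)*R1:  [   0    6   -1   -4  -52 ]
R3 <- R3 - (-1)*R1:  [  0  -6  -4   3  37 ]
R4 <- R4 - (2)*R1:  [   0  -12    7    4   94 ]
R3 <- R3 - (-1)*R2:  [   0    0   -5   -1  -15 ]
R4 <- R4 - (-2)*R2:  [   0    0    5   -4  -10 ]
R4 <- R4 - (-1)*R3:  [   0    0    0   -5  -25 ]
Row echelon form:
[ -2  -6   6   0  |   42 ]
[  0   6  -1  -4  |  -52 ]
[  0   0  -5  -1  |  -15 ]
[  0   0   0  -5  |  -25 ]
Back-substitution:
w = (-25) / -5 = 5
z = (-15 - (-1)*(5)) / -5 = 2
y = (-52 - (-1)*(2) - (-4)*(5)) / 6 = -5
x = (42 - (-6)*(-5) - (6)*(2)) / -2 = 0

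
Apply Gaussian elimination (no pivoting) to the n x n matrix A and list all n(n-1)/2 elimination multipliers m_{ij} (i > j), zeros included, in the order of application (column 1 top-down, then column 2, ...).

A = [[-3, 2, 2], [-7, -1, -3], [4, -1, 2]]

multipliers: 7/3, -4/3, -5/17

Forward elimination:
R2 <- R2 - (7/3)*R1:  [     0  -17/3  -23/3 ]
R3 <- R3 - (-4/3)*R1:  [    0   5/3  14/3 ]
R3 <- R3 - (-5/17)*R2:  [     0      0  41/17 ]
Multipliers (in order of application): m_{21} = 7/3, m_{31} = -4/3, m_{32} = -5/17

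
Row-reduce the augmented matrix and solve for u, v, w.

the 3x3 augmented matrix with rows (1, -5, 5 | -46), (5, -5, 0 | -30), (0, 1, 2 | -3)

(-1, 5, -4)

Forward elimination on [A|b]:
R2 <- R2 - (5)*R1:  [   0   20  -25  200 ]
R3 <- R3 - (1/20)*R2:  [    0     0  13/4   -13 ]
Row echelon form:
[ 1  -5     5  |  -46 ]
[ 0  20   -25  |  200 ]
[ 0   0  13/4  |  -13 ]
Back-substitution:
w = (-13) / (13/4) = -4
v = (200 - (-25)*(-4)) / 20 = 5
u = (-46 - (-5)*(5) - (5)*(-4)) / 1 = -1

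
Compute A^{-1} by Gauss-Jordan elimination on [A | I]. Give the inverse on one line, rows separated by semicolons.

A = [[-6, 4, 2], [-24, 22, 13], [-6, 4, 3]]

inverse = [-7/18 1/9 -2/9; 1/6 1/6 -5/6; -1 0 1]

Gauss-Jordan on [A | I]:
R1 <- (1/-6)*R1:  [    1  -2/3  -1/3  |  -1/6     0     0 ]
R2 <- R2 - (-24)*R1:  [  0   6   5  |  -4   1   0 ]
R3 <- R3 - (-6)*R1:  [  0   0   1  |  -1   0   1 ]
R2 <- (1/6)*R2:  [    0     1   5/6  |  -2/3   1/6     0 ]
R1 <- R1 - (-2/3)*R2:  [      1       0     2/9  |  -11/18     1/9       0 ]
R1 <- R1 - (2/9)*R3:  [     1      0      0  |  -7/18    1/9   -2/9 ]
R2 <- R2 - (5/6)*R3:  [    0     1     0  |   1/6   1/6  -5/6 ]
Right block of [I | A^{-1}] is the inverse:
[ -7/18  1/9  -2/9 ]
[   1/6  1/6  -5/6 ]
[    -1    0     1 ]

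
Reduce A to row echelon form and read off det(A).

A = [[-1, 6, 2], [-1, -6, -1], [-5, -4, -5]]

det(A) = -78

Forward elimination:
R2 <- R2 - (1)*R1:  [   0  -12   -3 ]
R3 <- R3 - (5)*R1:  [   0  -34  -15 ]
R3 <- R3 - (17/6)*R2:  [     0      0  -13/2 ]
Upper-triangular form:
[ -1    6      2 ]
[  0  -12     -3 ]
[  0    0  -13/2 ]
det(A) = (-1)^0 * (-1) * (-12) * (-13/2) = -78  (0 row swaps -> sign +1)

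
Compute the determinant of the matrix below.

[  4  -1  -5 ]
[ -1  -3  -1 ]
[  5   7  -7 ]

Forward elimination:
R2 <- R2 - (-1/4)*R1:  [     0  -13/4   -9/4 ]
R3 <- R3 - (5/4)*R1:  [    0  33/4  -3/4 ]
R3 <- R3 - (-33/13)*R2:  [      0       0  -84/13 ]
Upper-triangular form:
[ 4     -1      -5 ]
[ 0  -13/4    -9/4 ]
[ 0      0  -84/13 ]
det(A) = (-1)^0 * (4) * (-13/4) * (-84/13) = 84  (0 row swaps -> sign +1)

det(A) = 84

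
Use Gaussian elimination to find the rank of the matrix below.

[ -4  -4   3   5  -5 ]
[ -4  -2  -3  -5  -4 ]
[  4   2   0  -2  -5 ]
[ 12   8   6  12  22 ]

rank(A) = 3

Row reduction:
R2 <- R2 - (1)*R1:  [   0    2   -6  -10    1 ]
R3 <- R3 - (-1)*R1:  [   0   -2    3    3  -10 ]
R4 <- R4 - (-3)*R1:  [  0  -4  15  27   7 ]
R3 <- R3 - (-1)*R2:  [  0   0  -3  -7  -9 ]
R4 <- R4 - (-2)*R2:  [ 0  0  3  7  9 ]
R4 <- R4 - (-1)*R3:  [ 0  0  0  0  0 ]
Row echelon form:
[ -4  -4   3    5  -5 ]
[  0   2  -6  -10   1 ]
[  0   0  -3   -7  -9 ]
[  0   0   0    0   0 ]
Nonzero rows / pivot columns: 3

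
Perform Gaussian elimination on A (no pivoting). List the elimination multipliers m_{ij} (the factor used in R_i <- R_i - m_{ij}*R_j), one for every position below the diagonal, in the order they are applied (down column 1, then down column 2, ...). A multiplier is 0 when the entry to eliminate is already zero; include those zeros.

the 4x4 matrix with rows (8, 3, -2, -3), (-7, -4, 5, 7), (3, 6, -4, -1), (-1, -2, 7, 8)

Forward elimination:
R2 <- R2 - (-7/8)*R1:  [     0  -11/8   13/4   35/8 ]
R3 <- R3 - (3/8)*R1:  [     0   39/8  -13/4    1/8 ]
R4 <- R4 - (-1/8)*R1:  [     0  -13/8   27/4   61/8 ]
R3 <- R3 - (-39/11)*R2:  [      0       0   91/11  172/11 ]
R4 <- R4 - (13/11)*R2:  [     0      0  32/11  27/11 ]
R4 <- R4 - (32/91)*R3:  [       0        0        0  -277/91 ]
Multipliers (in order of application): m_{21} = -7/8, m_{31} = 3/8, m_{41} = -1/8, m_{32} = -39/11, m_{42} = 13/11, m_{43} = 32/91

multipliers: -7/8, 3/8, -1/8, -39/11, 13/11, 32/91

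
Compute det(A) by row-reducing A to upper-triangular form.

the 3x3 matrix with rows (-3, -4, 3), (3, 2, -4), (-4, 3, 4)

Forward elimination:
R2 <- R2 - (-1)*R1:  [  0  -2  -1 ]
R3 <- R3 - (4/3)*R1:  [    0  25/3     0 ]
R3 <- R3 - (-25/6)*R2:  [     0      0  -25/6 ]
Upper-triangular form:
[ -3  -4      3 ]
[  0  -2     -1 ]
[  0   0  -25/6 ]
det(A) = (-1)^0 * (-3) * (-2) * (-25/6) = -25  (0 row swaps -> sign +1)

det(A) = -25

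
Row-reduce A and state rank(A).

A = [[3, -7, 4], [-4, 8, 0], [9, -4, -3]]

rank(A) = 3

Row reduction:
R2 <- R2 - (-4/3)*R1:  [    0  -4/3  16/3 ]
R3 <- R3 - (3)*R1:  [   0   17  -15 ]
R3 <- R3 - (-51/4)*R2:  [  0   0  53 ]
Row echelon form:
[ 3    -7     4 ]
[ 0  -4/3  16/3 ]
[ 0     0    53 ]
Nonzero rows / pivot columns: 3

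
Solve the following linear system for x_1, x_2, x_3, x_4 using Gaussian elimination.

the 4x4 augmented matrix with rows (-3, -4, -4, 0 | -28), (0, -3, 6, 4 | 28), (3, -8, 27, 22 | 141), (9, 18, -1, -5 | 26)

Forward elimination on [A|b]:
R3 <- R3 - (-1)*R1:  [   0  -12   23   22  113 ]
R4 <- R4 - (-3)*R1:  [   0    6  -13   -5  -58 ]
R3 <- R3 - (4)*R2:  [  0   0  -1   6   1 ]
R4 <- R4 - (-2)*R2:  [  0   0  -1   3  -2 ]
R4 <- R4 - (1)*R3:  [  0   0   0  -3  -3 ]
Row echelon form:
[ -3  -4  -4   0  |  -28 ]
[  0  -3   6   4  |   28 ]
[  0   0  -1   6  |    1 ]
[  0   0   0  -3  |   -3 ]
Back-substitution:
x_4 = (-3) / -3 = 1
x_3 = (1 - (6)*(1)) / -1 = 5
x_2 = (28 - (6)*(5) - (4)*(1)) / -3 = 2
x_1 = (-28 - (-4)*(2) - (-4)*(5)) / -3 = 0

(0, 2, 5, 1)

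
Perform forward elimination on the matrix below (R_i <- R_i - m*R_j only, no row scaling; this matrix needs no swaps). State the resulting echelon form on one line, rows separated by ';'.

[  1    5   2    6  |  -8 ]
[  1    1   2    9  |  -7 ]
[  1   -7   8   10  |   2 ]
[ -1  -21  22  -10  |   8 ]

Forward elimination:
R2 <- R2 - (1)*R1:  [  0  -4   0   3   1 ]
R3 <- R3 - (1)*R1:  [   0  -12    6    4   10 ]
R4 <- R4 - (-1)*R1:  [   0  -16   24   -4    0 ]
R3 <- R3 - (3)*R2:  [  0   0   6  -5   7 ]
R4 <- R4 - (4)*R2:  [   0    0   24  -16   -4 ]
R4 <- R4 - (4)*R3:  [   0    0    0    4  -32 ]
Row echelon form:
[ 1   5  2   6  |   -8 ]
[ 0  -4  0   3  |    1 ]
[ 0   0  6  -5  |    7 ]
[ 0   0  0   4  |  -32 ]

REF = [1 5 2 6 -8; 0 -4 0 3 1; 0 0 6 -5 7; 0 0 0 4 -32]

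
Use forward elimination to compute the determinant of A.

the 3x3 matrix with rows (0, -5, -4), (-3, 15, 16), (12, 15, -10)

det(A) = 90

Forward elimination:
R1 <-> R2   (pivot in column 1 was zero)
[ -3  15   16 ]
[  0  -5   -4 ]
[ 12  15  -10 ]
R3 <- R3 - (-4)*R1:  [  0  75  54 ]
R3 <- R3 - (-15)*R2:  [  0   0  -6 ]
Upper-triangular form:
[ -3  15  16 ]
[  0  -5  -4 ]
[  0   0  -6 ]
det(A) = (-1)^1 * (-3) * (-5) * (-6) = 90  (1 row swap -> sign -1)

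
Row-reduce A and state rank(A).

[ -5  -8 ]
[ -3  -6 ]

rank(A) = 2

Row reduction:
R2 <- R2 - (3/5)*R1:  [    0  -6/5 ]
Row echelon form:
[ -5    -8 ]
[  0  -6/5 ]
Nonzero rows / pivot columns: 2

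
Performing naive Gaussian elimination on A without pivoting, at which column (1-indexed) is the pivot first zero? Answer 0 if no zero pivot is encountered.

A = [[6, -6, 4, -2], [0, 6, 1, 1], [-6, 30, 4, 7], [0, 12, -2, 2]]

first zero-pivot column = 0

Naive forward elimination:
R3 <- R3 - (-1)*R1:  [  0  24   8   5 ]
R3 <- R3 - (4)*R2:  [ 0  0  4  1 ]
R4 <- R4 - (2)*R2:  [  0   0  -4   0 ]
R4 <- R4 - (-1)*R3:  [ 0  0  0  1 ]
All pivots nonzero; naive elimination completes without hitting a zero pivot.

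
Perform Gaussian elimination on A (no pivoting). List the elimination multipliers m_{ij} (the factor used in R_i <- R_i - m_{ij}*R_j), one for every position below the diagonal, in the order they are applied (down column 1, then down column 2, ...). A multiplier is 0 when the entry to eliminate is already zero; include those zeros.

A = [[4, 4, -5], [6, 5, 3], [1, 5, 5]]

multipliers: 3/2, 1/4, -4

Forward elimination:
R2 <- R2 - (3/2)*R1:  [    0    -1  21/2 ]
R3 <- R3 - (1/4)*R1:  [    0     4  25/4 ]
R3 <- R3 - (-4)*R2:  [     0      0  193/4 ]
Multipliers (in order of application): m_{21} = 3/2, m_{31} = 1/4, m_{32} = -4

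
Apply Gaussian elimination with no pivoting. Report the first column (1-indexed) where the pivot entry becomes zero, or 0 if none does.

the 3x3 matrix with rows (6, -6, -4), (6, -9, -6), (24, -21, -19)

Naive forward elimination:
R2 <- R2 - (1)*R1:  [  0  -3  -2 ]
R3 <- R3 - (4)*R1:  [  0   3  -3 ]
R3 <- R3 - (-1)*R2:  [  0   0  -5 ]
All pivots nonzero; naive elimination completes without hitting a zero pivot.

first zero-pivot column = 0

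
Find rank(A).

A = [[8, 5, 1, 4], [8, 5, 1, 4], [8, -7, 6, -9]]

rank(A) = 2

Row reduction:
R2 <- R2 - (1)*R1:  [ 0  0  0  0 ]
R3 <- R3 - (1)*R1:  [   0  -12    5  -13 ]
R2 <-> R3   (pivot in column 2 was zero)
[ 8    5  1    4 ]
[ 0  -12  5  -13 ]
[ 0    0  0    0 ]
Row echelon form:
[ 8    5  1    4 ]
[ 0  -12  5  -13 ]
[ 0    0  0    0 ]
Nonzero rows / pivot columns: 2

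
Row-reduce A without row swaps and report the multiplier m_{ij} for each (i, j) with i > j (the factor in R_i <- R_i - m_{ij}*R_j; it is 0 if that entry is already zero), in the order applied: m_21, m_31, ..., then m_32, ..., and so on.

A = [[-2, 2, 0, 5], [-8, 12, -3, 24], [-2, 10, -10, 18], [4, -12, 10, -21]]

multipliers: 4, 1, -2, 2, -2, -1

Forward elimination:
R2 <- R2 - (4)*R1:  [  0   4  -3   4 ]
R3 <- R3 - (1)*R1:  [   0    8  -10   13 ]
R4 <- R4 - (-2)*R1:  [   0   -8   10  -11 ]
R3 <- R3 - (2)*R2:  [  0   0  -4   5 ]
R4 <- R4 - (-2)*R2:  [  0   0   4  -3 ]
R4 <- R4 - (-1)*R3:  [ 0  0  0  2 ]
Multipliers (in order of application): m_{21} = 4, m_{31} = 1, m_{41} = -2, m_{32} = 2, m_{42} = -2, m_{43} = -1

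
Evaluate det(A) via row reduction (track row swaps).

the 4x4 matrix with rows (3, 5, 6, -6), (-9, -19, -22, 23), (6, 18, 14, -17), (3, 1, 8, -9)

det(A) = -216

Forward elimination:
R2 <- R2 - (-3)*R1:  [  0  -4  -4   5 ]
R3 <- R3 - (2)*R1:  [  0   8   2  -5 ]
R4 <- R4 - (1)*R1:  [  0  -4   2  -3 ]
R3 <- R3 - (-2)*R2:  [  0   0  -6   5 ]
R4 <- R4 - (1)*R2:  [  0   0   6  -8 ]
R4 <- R4 - (-1)*R3:  [  0   0   0  -3 ]
Upper-triangular form:
[ 3   5   6  -6 ]
[ 0  -4  -4   5 ]
[ 0   0  -6   5 ]
[ 0   0   0  -3 ]
det(A) = (-1)^0 * (3) * (-4) * (-6) * (-3) = -216  (0 row swaps -> sign +1)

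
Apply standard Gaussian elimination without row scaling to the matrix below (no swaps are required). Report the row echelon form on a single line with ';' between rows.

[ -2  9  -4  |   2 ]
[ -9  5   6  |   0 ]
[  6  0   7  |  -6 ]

REF = [-2 9 -4 2; 0 -71/2 24 -9; 0 0 941/71 -486/71]

Forward elimination:
R2 <- R2 - (9/2)*R1:  [     0  -71/2     24     -9 ]
R3 <- R3 - (-3)*R1:  [  0  27  -5   0 ]
R3 <- R3 - (-54/71)*R2:  [       0        0   941/71  -486/71 ]
Row echelon form:
[ -2      9      -4  |        2 ]
[  0  -71/2      24  |       -9 ]
[  0      0  941/71  |  -486/71 ]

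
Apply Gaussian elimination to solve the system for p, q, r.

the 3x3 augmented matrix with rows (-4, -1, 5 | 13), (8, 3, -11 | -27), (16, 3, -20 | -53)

Forward elimination on [A|b]:
R2 <- R2 - (-2)*R1:  [  0   1  -1  -1 ]
R3 <- R3 - (-4)*R1:  [  0  -1   0  -1 ]
R3 <- R3 - (-1)*R2:  [  0   0  -1  -2 ]
Row echelon form:
[ -4  -1   5  |  13 ]
[  0   1  -1  |  -1 ]
[  0   0  -1  |  -2 ]
Back-substitution:
r = (-2) / -1 = 2
q = (-1 - (-1)*(2)) / 1 = 1
p = (13 - (-1)*(1) - (5)*(2)) / -4 = -1

(-1, 1, 2)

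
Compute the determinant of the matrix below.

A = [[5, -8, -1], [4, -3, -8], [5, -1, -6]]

det(A) = 167

Forward elimination:
R2 <- R2 - (4/5)*R1:  [     0   17/5  -36/5 ]
R3 <- R3 - (1)*R1:  [  0   7  -5 ]
R3 <- R3 - (35/17)*R2:  [      0       0  167/17 ]
Upper-triangular form:
[ 5    -8      -1 ]
[ 0  17/5   -36/5 ]
[ 0     0  167/17 ]
det(A) = (-1)^0 * (5) * (17/5) * (167/17) = 167  (0 row swaps -> sign +1)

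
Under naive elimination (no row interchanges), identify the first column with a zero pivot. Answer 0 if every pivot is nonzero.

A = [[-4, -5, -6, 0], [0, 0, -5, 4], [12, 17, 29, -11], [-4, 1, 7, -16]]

Naive forward elimination:
R3 <- R3 - (-3)*R1:  [   0    2   11  -11 ]
R4 <- R4 - (1)*R1:  [   0    6   13  -16 ]
Matrix at this point:
[ -4  -5  -6    0 ]
[  0   0  -5    4 ]
[  0   2  11  -11 ]
[  0   6  13  -16 ]
Pivot entry (2,2) is zero but row 3 has 2 in column 2 -> naive elimination stops; a row interchange (e.g. R2 <-> R3) would be required here.

first zero-pivot column = 2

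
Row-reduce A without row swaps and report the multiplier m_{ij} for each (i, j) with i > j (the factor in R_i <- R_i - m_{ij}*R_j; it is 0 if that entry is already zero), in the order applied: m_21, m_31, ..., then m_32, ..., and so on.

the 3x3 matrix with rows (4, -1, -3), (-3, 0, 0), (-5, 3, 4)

multipliers: -3/4, -5/4, -7/3

Forward elimination:
R2 <- R2 - (-3/4)*R1:  [    0  -3/4  -9/4 ]
R3 <- R3 - (-5/4)*R1:  [   0  7/4  1/4 ]
R3 <- R3 - (-7/3)*R2:  [  0   0  -5 ]
Multipliers (in order of application): m_{21} = -3/4, m_{31} = -5/4, m_{32} = -7/3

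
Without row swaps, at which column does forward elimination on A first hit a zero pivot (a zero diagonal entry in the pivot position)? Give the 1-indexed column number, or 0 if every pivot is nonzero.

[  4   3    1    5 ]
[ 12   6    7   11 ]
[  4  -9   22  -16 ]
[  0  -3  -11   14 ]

first zero-pivot column = 0

Naive forward elimination:
R2 <- R2 - (3)*R1:  [  0  -3   4  -4 ]
R3 <- R3 - (1)*R1:  [   0  -12   21  -21 ]
R3 <- R3 - (4)*R2:  [  0   0   5  -5 ]
R4 <- R4 - (1)*R2:  [   0    0  -15   18 ]
R4 <- R4 - (-3)*R3:  [ 0  0  0  3 ]
All pivots nonzero; naive elimination completes without hitting a zero pivot.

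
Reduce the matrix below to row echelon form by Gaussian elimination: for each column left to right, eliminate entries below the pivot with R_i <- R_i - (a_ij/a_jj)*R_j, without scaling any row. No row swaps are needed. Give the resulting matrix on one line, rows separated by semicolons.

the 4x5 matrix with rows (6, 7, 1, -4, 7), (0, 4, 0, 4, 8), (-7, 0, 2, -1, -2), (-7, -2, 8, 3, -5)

Forward elimination:
R3 <- R3 - (-7/6)*R1:  [     0   49/6   19/6  -17/3   37/6 ]
R4 <- R4 - (-7/6)*R1:  [    0  37/6  55/6  -5/3  19/6 ]
R3 <- R3 - (49/24)*R2:  [     0      0   19/6  -83/6  -61/6 ]
R4 <- R4 - (37/24)*R2:  [     0      0   55/6  -47/6  -55/6 ]
R4 <- R4 - (55/19)*R3:  [      0       0       0  612/19  385/19 ]
Row echelon form:
[ 6  7     1      -4       7 ]
[ 0  4     0       4       8 ]
[ 0  0  19/6   -83/6   -61/6 ]
[ 0  0     0  612/19  385/19 ]

REF = [6 7 1 -4 7; 0 4 0 4 8; 0 0 19/6 -83/6 -61/6; 0 0 0 612/19 385/19]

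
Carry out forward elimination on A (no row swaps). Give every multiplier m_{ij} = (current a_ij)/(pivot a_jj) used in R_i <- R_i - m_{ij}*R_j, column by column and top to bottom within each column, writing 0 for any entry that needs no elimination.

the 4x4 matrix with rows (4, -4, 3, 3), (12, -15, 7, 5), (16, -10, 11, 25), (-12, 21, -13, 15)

Forward elimination:
R2 <- R2 - (3)*R1:  [  0  -3  -2  -4 ]
R3 <- R3 - (4)*R1:  [  0   6  -1  13 ]
R4 <- R4 - (-3)*R1:  [  0   9  -4  24 ]
R3 <- R3 - (-2)*R2:  [  0   0  -5   5 ]
R4 <- R4 - (-3)*R2:  [   0    0  -10   12 ]
R4 <- R4 - (2)*R3:  [ 0  0  0  2 ]
Multipliers (in order of application): m_{21} = 3, m_{31} = 4, m_{41} = -3, m_{32} = -2, m_{42} = -3, m_{43} = 2

multipliers: 3, 4, -3, -2, -3, 2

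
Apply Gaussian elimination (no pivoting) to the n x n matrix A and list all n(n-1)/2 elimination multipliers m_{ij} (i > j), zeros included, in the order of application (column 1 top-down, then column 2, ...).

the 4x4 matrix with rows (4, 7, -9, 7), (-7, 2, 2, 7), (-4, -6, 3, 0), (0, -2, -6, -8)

Forward elimination:
R2 <- R2 - (-7/4)*R1:  [     0   57/4  -55/4   77/4 ]
R3 <- R3 - (-1)*R1:  [  0   1  -6   7 ]
R4: entry in column 1 is already 0 -> m_{41} = 0 (no row operation needed)
R3 <- R3 - (4/57)*R2:  [       0        0  -287/57   322/57 ]
R4 <- R4 - (-8/57)*R2:  [       0        0  -452/57  -302/57 ]
R4 <- R4 - (452/287)*R3:  [       0        0        0  -582/41 ]
Multipliers (in order of application): m_{21} = -7/4, m_{31} = -1, m_{41} = 0, m_{32} = 4/57, m_{42} = -8/57, m_{43} = 452/287

multipliers: -7/4, -1, 0, 4/57, -8/57, 452/287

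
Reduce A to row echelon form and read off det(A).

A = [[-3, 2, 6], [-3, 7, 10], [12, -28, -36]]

det(A) = -60

Forward elimination:
R2 <- R2 - (1)*R1:  [ 0  5  4 ]
R3 <- R3 - (-4)*R1:  [   0  -20  -12 ]
R3 <- R3 - (-4)*R2:  [ 0  0  4 ]
Upper-triangular form:
[ -3  2  6 ]
[  0  5  4 ]
[  0  0  4 ]
det(A) = (-1)^0 * (-3) * (5) * (4) = -60  (0 row swaps -> sign +1)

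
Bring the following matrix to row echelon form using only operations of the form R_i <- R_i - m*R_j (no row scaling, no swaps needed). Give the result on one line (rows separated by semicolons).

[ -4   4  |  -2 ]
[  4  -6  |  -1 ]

REF = [-4 4 -2; 0 -2 -3]

Forward elimination:
R2 <- R2 - (-1)*R1:  [  0  -2  -3 ]
Row echelon form:
[ -4   4  |  -2 ]
[  0  -2  |  -3 ]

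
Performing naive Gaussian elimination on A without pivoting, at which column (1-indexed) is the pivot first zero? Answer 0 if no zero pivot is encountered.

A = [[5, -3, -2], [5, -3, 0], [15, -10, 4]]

first zero-pivot column = 2

Naive forward elimination:
R2 <- R2 - (1)*R1:  [ 0  0  2 ]
R3 <- R3 - (3)*R1:  [  0  -1  10 ]
Matrix at this point:
[ 5  -3  -2 ]
[ 0   0   2 ]
[ 0  -1  10 ]
Pivot entry (2,2) is zero but row 3 has -1 in column 2 -> naive elimination stops; a row interchange (e.g. R2 <-> R3) would be required here.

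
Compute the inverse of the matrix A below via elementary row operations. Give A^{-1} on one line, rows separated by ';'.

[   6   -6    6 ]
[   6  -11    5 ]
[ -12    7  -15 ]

inverse = [13/6 -4/5 3/5; 1/2 -3/10 1/10; -3/2 1/2 -1/2]

Gauss-Jordan on [A | I]:
R1 <- (1/6)*R1:  [   1   -1    1  |  1/6    0    0 ]
R2 <- R2 - (6)*R1:  [  0  -5  -1  |  -1   1   0 ]
R3 <- R3 - (-12)*R1:  [  0  -5  -3  |   2   0   1 ]
R2 <- (1/-5)*R2:  [    0     1   1/5  |   1/5  -1/5     0 ]
R1 <- R1 - (-1)*R2:  [     1      0    6/5  |  11/30   -1/5      0 ]
R3 <- R3 - (-5)*R2:  [  0   0  -2  |   3  -1   1 ]
R3 <- (1/-2)*R3:  [    0     0     1  |  -3/2   1/2  -1/2 ]
R1 <- R1 - (6/5)*R3:  [    1     0     0  |  13/6  -4/5   3/5 ]
R2 <- R2 - (1/5)*R3:  [     0      1      0  |    1/2  -3/10   1/10 ]
Right block of [I | A^{-1}] is the inverse:
[ 13/6   -4/5   3/5 ]
[  1/2  -3/10  1/10 ]
[ -3/2    1/2  -1/2 ]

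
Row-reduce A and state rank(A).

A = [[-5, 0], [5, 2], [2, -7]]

rank(A) = 2

Row reduction:
R2 <- R2 - (-1)*R1:  [ 0  2 ]
R3 <- R3 - (-2/5)*R1:  [  0  -7 ]
R3 <- R3 - (-7/2)*R2:  [ 0  0 ]
Row echelon form:
[ -5  0 ]
[  0  2 ]
[  0  0 ]
Nonzero rows / pivot columns: 2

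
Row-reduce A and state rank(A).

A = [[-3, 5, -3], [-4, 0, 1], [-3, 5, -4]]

Row reduction:
R2 <- R2 - (4/3)*R1:  [     0  -20/3      5 ]
R3 <- R3 - (1)*R1:  [  0   0  -1 ]
Row echelon form:
[ -3      5  -3 ]
[  0  -20/3   5 ]
[  0      0  -1 ]
Nonzero rows / pivot columns: 3

rank(A) = 3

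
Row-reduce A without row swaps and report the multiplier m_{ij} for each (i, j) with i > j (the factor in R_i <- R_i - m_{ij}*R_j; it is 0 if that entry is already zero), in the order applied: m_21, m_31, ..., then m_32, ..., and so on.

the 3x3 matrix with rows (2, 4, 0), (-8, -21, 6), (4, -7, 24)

Forward elimination:
R2 <- R2 - (-4)*R1:  [  0  -5   6 ]
R3 <- R3 - (2)*R1:  [   0  -15   24 ]
R3 <- R3 - (3)*R2:  [ 0  0  6 ]
Multipliers (in order of application): m_{21} = -4, m_{31} = 2, m_{32} = 3

multipliers: -4, 2, 3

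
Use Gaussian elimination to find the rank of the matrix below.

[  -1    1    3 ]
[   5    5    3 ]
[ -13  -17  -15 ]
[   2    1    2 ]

rank(A) = 3

Row reduction:
R2 <- R2 - (-5)*R1:  [  0  10  18 ]
R3 <- R3 - (13)*R1:  [   0  -30  -54 ]
R4 <- R4 - (-2)*R1:  [ 0  3  8 ]
R3 <- R3 - (-3)*R2:  [ 0  0  0 ]
R4 <- R4 - (3/10)*R2:  [    0     0  13/5 ]
R3 <-> R4   (pivot in column 3 was zero)
[ -1   1     3 ]
[  0  10    18 ]
[  0   0  13/5 ]
[  0   0     0 ]
Row echelon form:
[ -1   1     3 ]
[  0  10    18 ]
[  0   0  13/5 ]
[  0   0     0 ]
Nonzero rows / pivot columns: 3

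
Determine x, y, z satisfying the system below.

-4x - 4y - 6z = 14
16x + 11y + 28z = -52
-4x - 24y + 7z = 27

Forward elimination on [A|b]:
R2 <- R2 - (-4)*R1:  [  0  -5   4   4 ]
R3 <- R3 - (1)*R1:  [   0  -20   13   13 ]
R3 <- R3 - (4)*R2:  [  0   0  -3  -3 ]
Row echelon form:
[ -4  -4  -6  |  14 ]
[  0  -5   4  |   4 ]
[  0   0  -3  |  -3 ]
Back-substitution:
z = (-3) / -3 = 1
y = (4 - (4)*(1)) / -5 = 0
x = (14 - (-4)*(0) - (-6)*(1)) / -4 = -5

(-5, 0, 1)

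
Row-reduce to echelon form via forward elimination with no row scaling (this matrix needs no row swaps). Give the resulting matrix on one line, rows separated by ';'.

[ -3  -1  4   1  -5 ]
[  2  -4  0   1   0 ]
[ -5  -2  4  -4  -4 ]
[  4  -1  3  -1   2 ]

Forward elimination:
R2 <- R2 - (-2/3)*R1:  [     0  -14/3    8/3    5/3  -10/3 ]
R3 <- R3 - (5/3)*R1:  [     0   -1/3   -8/3  -17/3   13/3 ]
R4 <- R4 - (-4/3)*R1:  [     0   -7/3   25/3    1/3  -14/3 ]
R3 <- R3 - (1/14)*R2:  [      0       0   -20/7  -81/14    32/7 ]
R4 <- R4 - (1/2)*R2:  [    0     0     7  -1/2    -3 ]
R4 <- R4 - (-49/20)*R3:  [       0        0        0  -587/40     41/5 ]
Row echelon form:
[ -3     -1      4        1     -5 ]
[  0  -14/3    8/3      5/3  -10/3 ]
[  0      0  -20/7   -81/14   32/7 ]
[  0      0      0  -587/40   41/5 ]

REF = [-3 -1 4 1 -5; 0 -14/3 8/3 5/3 -10/3; 0 0 -20/7 -81/14 32/7; 0 0 0 -587/40 41/5]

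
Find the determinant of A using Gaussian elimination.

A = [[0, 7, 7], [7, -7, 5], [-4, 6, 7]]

Forward elimination:
R1 <-> R2   (pivot in column 1 was zero)
[  7  -7  5 ]
[  0   7  7 ]
[ -4   6  7 ]
R3 <- R3 - (-4/7)*R1:  [    0     2  69/7 ]
R3 <- R3 - (2/7)*R2:  [    0     0  55/7 ]
Upper-triangular form:
[ 7  -7     5 ]
[ 0   7     7 ]
[ 0   0  55/7 ]
det(A) = (-1)^1 * (7) * (7) * (55/7) = -385  (1 row swap -> sign -1)

det(A) = -385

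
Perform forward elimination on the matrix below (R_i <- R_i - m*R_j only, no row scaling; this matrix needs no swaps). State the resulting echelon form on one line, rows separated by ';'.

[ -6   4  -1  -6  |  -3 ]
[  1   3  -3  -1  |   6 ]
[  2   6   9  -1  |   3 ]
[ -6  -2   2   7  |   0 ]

Forward elimination:
R2 <- R2 - (-1/6)*R1:  [     0   11/3  -19/6     -2   11/2 ]
R3 <- R3 - (-1/3)*R1:  [    0  22/3  26/3    -3     2 ]
R4 <- R4 - (1)*R1:  [  0  -6   3  13   3 ]
R3 <- R3 - (2)*R2:  [  0   0  15   1  -9 ]
R4 <- R4 - (-18/11)*R2:  [      0       0  -24/11  107/11      12 ]
R4 <- R4 - (-8/55)*R3:  [      0       0       0  543/55  588/55 ]
Row echelon form:
[ -6     4     -1      -6  |      -3 ]
[  0  11/3  -19/6      -2  |    11/2 ]
[  0     0     15       1  |      -9 ]
[  0     0      0  543/55  |  588/55 ]

REF = [-6 4 -1 -6 -3; 0 11/3 -19/6 -2 11/2; 0 0 15 1 -9; 0 0 0 543/55 588/55]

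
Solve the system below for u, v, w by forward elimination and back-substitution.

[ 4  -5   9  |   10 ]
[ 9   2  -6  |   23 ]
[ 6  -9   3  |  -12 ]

Forward elimination on [A|b]:
R2 <- R2 - (9/4)*R1:  [      0    53/4  -105/4     1/2 ]
R3 <- R3 - (3/2)*R1:  [     0   -3/2  -21/2    -27 ]
R3 <- R3 - (-6/53)*R2:  [        0         0   -714/53  -1428/53 ]
Row echelon form:
[ 4    -5        9  |        10 ]
[ 0  53/4   -105/4  |       1/2 ]
[ 0     0  -714/53  |  -1428/53 ]
Back-substitution:
w = (-1428/53) / (-714/53) = 2
v = (1/2 - (-105/4)*(2)) / (53/4) = 4
u = (10 - (-5)*(4) - (9)*(2)) / 4 = 3

(3, 4, 2)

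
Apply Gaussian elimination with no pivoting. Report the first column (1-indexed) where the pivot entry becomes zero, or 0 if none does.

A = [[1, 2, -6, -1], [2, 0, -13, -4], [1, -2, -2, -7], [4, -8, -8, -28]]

Naive forward elimination:
R2 <- R2 - (2)*R1:  [  0  -4  -1  -2 ]
R3 <- R3 - (1)*R1:  [  0  -4   4  -6 ]
R4 <- R4 - (4)*R1:  [   0  -16   16  -24 ]
R3 <- R3 - (1)*R2:  [  0   0   5  -4 ]
R4 <- R4 - (4)*R2:  [   0    0   20  -16 ]
R4 <- R4 - (4)*R3:  [ 0  0  0  0 ]
Matrix at this point:
[ 1   2  -6  -1 ]
[ 0  -4  -1  -2 ]
[ 0   0   5  -4 ]
[ 0   0   0   0 ]
Pivot entry (4,4) in the last row is zero and there are no rows below to swap with -> zero pivot in column 4 (A is singular).

first zero-pivot column = 4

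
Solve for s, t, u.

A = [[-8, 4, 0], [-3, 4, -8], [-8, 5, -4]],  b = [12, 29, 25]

(-3, -3, -4)

Forward elimination on [A|b]:
R2 <- R2 - (3/8)*R1:  [    0   5/2    -8  49/2 ]
R3 <- R3 - (1)*R1:  [  0   1  -4  13 ]
R3 <- R3 - (2/5)*R2:  [    0     0  -4/5  16/5 ]
Row echelon form:
[ -8    4     0  |    12 ]
[  0  5/2    -8  |  49/2 ]
[  0    0  -4/5  |  16/5 ]
Back-substitution:
u = (16/5) / (-4/5) = -4
t = (49/2 - (-8)*(-4)) / (5/2) = -3
s = (12 - (4)*(-3)) / -8 = -3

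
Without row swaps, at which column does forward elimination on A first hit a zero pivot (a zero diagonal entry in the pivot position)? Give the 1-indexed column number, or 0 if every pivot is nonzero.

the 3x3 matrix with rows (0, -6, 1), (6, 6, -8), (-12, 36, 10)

first zero-pivot column = 1

Naive forward elimination:
Pivot entry (1,1) is zero but row 2 has 6 in column 1 -> naive elimination stops; a row interchange (e.g. R1 <-> R2) would be required here.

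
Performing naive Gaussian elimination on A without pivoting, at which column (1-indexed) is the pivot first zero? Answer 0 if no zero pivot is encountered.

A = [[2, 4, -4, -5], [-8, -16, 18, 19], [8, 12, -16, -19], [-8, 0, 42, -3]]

first zero-pivot column = 2

Naive forward elimination:
R2 <- R2 - (-4)*R1:  [  0   0   2  -1 ]
R3 <- R3 - (4)*R1:  [  0  -4   0   1 ]
R4 <- R4 - (-4)*R1:  [   0   16   26  -23 ]
Matrix at this point:
[ 2   4  -4   -5 ]
[ 0   0   2   -1 ]
[ 0  -4   0    1 ]
[ 0  16  26  -23 ]
Pivot entry (2,2) is zero but row 3 has -4 in column 2 -> naive elimination stops; a row interchange (e.g. R2 <-> R3) would be required here.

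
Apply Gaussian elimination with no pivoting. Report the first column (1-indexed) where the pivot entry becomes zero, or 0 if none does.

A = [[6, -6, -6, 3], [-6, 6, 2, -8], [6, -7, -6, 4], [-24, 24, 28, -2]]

first zero-pivot column = 2

Naive forward elimination:
R2 <- R2 - (-1)*R1:  [  0   0  -4  -5 ]
R3 <- R3 - (1)*R1:  [  0  -1   0   1 ]
R4 <- R4 - (-4)*R1:  [  0   0   4  10 ]
Matrix at this point:
[ 6  -6  -6   3 ]
[ 0   0  -4  -5 ]
[ 0  -1   0   1 ]
[ 0   0   4  10 ]
Pivot entry (2,2) is zero but row 3 has -1 in column 2 -> naive elimination stops; a row interchange (e.g. R2 <-> R3) would be required here.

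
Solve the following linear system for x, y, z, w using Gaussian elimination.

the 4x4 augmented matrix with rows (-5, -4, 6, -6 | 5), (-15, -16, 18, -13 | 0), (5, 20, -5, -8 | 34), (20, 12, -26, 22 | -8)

(-1, 0, -3, -3)

Forward elimination on [A|b]:
R2 <- R2 - (3)*R1:  [   0   -4    0    5  -15 ]
R3 <- R3 - (-1)*R1:  [   0   16    1  -14   39 ]
R4 <- R4 - (-4)*R1:  [  0  -4  -2  -2  12 ]
R3 <- R3 - (-4)*R2:  [   0    0    1    6  -21 ]
R4 <- R4 - (1)*R2:  [  0   0  -2  -7  27 ]
R4 <- R4 - (-2)*R3:  [   0    0    0    5  -15 ]
Row echelon form:
[ -5  -4  6  -6  |    5 ]
[  0  -4  0   5  |  -15 ]
[  0   0  1   6  |  -21 ]
[  0   0  0   5  |  -15 ]
Back-substitution:
w = (-15) / 5 = -3
z = (-21 - (6)*(-3)) / 1 = -3
y = (-15 - (5)*(-3)) / -4 = 0
x = (5 - (-4)*(0) - (6)*(-3) - (-6)*(-3)) / -5 = -1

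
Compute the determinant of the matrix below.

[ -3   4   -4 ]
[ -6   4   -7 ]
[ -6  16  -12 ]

Forward elimination:
R2 <- R2 - (2)*R1:  [  0  -4   1 ]
R3 <- R3 - (2)*R1:  [  0   8  -4 ]
R3 <- R3 - (-2)*R2:  [  0   0  -2 ]
Upper-triangular form:
[ -3   4  -4 ]
[  0  -4   1 ]
[  0   0  -2 ]
det(A) = (-1)^0 * (-3) * (-4) * (-2) = -24  (0 row swaps -> sign +1)

det(A) = -24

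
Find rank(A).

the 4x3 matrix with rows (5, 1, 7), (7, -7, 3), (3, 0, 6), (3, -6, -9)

rank(A) = 3

Row reduction:
R2 <- R2 - (7/5)*R1:  [     0  -42/5  -34/5 ]
R3 <- R3 - (3/5)*R1:  [    0  -3/5   9/5 ]
R4 <- R4 - (3/5)*R1:  [     0  -33/5  -66/5 ]
R3 <- R3 - (1/14)*R2:  [    0     0  16/7 ]
R4 <- R4 - (11/14)*R2:  [     0      0  -55/7 ]
R4 <- R4 - (-55/16)*R3:  [ 0  0  0 ]
Row echelon form:
[ 5      1      7 ]
[ 0  -42/5  -34/5 ]
[ 0      0   16/7 ]
[ 0      0      0 ]
Nonzero rows / pivot columns: 3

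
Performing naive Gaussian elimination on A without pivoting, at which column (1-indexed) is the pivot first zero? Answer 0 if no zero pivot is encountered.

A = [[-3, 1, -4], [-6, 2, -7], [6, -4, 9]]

first zero-pivot column = 2

Naive forward elimination:
R2 <- R2 - (2)*R1:  [ 0  0  1 ]
R3 <- R3 - (-2)*R1:  [  0  -2   1 ]
Matrix at this point:
[ -3   1  -4 ]
[  0   0   1 ]
[  0  -2   1 ]
Pivot entry (2,2) is zero but row 3 has -2 in column 2 -> naive elimination stops; a row interchange (e.g. R2 <-> R3) would be required here.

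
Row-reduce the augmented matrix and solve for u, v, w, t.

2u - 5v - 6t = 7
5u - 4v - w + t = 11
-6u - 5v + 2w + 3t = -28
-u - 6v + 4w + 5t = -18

Forward elimination on [A|b]:
R2 <- R2 - (5/2)*R1:  [     0   17/2     -1     16  -13/2 ]
R3 <- R3 - (-3)*R1:  [   0  -20    2  -15   -7 ]
R4 <- R4 - (-1/2)*R1:  [     0  -17/2      4      2  -29/2 ]
R3 <- R3 - (-40/17)*R2:  [       0        0    -6/17   385/17  -379/17 ]
R4 <- R4 - (-1)*R2:  [   0    0    3   18  -21 ]
R4 <- R4 - (-17/2)*R3:  [      0       0       0   421/2  -421/2 ]
Row echelon form:
[ 2    -5      0      -6  |        7 ]
[ 0  17/2     -1      16  |    -13/2 ]
[ 0     0  -6/17  385/17  |  -379/17 ]
[ 0     0      0   421/2  |   -421/2 ]
Back-substitution:
t = (-421/2) / (421/2) = -1
w = (-379/17 - (385/17)*(-1)) / (-6/17) = -1
v = (-13/2 - (-1)*(-1) - (16)*(-1)) / (17/2) = 1
u = (7 - (-5)*(1) - (-6)*(-1)) / 2 = 3

(3, 1, -1, -1)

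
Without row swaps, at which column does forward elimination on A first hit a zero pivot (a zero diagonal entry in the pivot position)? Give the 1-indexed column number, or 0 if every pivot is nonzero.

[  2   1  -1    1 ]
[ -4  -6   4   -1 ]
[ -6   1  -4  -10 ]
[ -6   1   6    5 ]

Naive forward elimination:
R2 <- R2 - (-2)*R1:  [  0  -4   2   1 ]
R3 <- R3 - (-3)*R1:  [  0   4  -7  -7 ]
R4 <- R4 - (-3)*R1:  [ 0  4  3  8 ]
R3 <- R3 - (-1)*R2:  [  0   0  -5  -6 ]
R4 <- R4 - (-1)*R2:  [ 0  0  5  9 ]
R4 <- R4 - (-1)*R3:  [ 0  0  0  3 ]
All pivots nonzero; naive elimination completes without hitting a zero pivot.

first zero-pivot column = 0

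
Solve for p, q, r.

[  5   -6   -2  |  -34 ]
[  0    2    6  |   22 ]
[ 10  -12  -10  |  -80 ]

(0, 5, 2)

Forward elimination on [A|b]:
R3 <- R3 - (2)*R1:  [   0    0   -6  -12 ]
Row echelon form:
[ 5  -6  -2  |  -34 ]
[ 0   2   6  |   22 ]
[ 0   0  -6  |  -12 ]
Back-substitution:
r = (-12) / -6 = 2
q = (22 - (6)*(2)) / 2 = 5
p = (-34 - (-6)*(5) - (-2)*(2)) / 5 = 0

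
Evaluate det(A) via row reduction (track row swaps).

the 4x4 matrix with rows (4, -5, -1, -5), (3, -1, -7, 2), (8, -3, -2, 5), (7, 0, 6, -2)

det(A) = -2131

Forward elimination:
R2 <- R2 - (3/4)*R1:  [     0   11/4  -25/4   23/4 ]
R3 <- R3 - (2)*R1:  [  0   7   0  15 ]
R4 <- R4 - (7/4)*R1:  [    0  35/4  31/4  27/4 ]
R3 <- R3 - (28/11)*R2:  [      0       0  175/11    4/11 ]
R4 <- R4 - (35/11)*R2:  [       0        0   304/11  -127/11 ]
R4 <- R4 - (304/175)*R3:  [         0          0          0  -2131/175 ]
Upper-triangular form:
[ 4    -5      -1         -5 ]
[ 0  11/4   -25/4       23/4 ]
[ 0     0  175/11       4/11 ]
[ 0     0       0  -2131/175 ]
det(A) = (-1)^0 * (4) * (11/4) * (175/11) * (-2131/175) = -2131  (0 row swaps -> sign +1)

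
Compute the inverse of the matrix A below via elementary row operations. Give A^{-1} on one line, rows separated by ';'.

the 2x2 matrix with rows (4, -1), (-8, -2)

inverse = [1/8 -1/16; -1/2 -1/4]

Gauss-Jordan on [A | I]:
R1 <- (1/4)*R1:  [    1  -1/4  |   1/4     0 ]
R2 <- R2 - (-8)*R1:  [  0  -4  |   2   1 ]
R2 <- (1/-4)*R2:  [    0     1  |  -1/2  -1/4 ]
R1 <- R1 - (-1/4)*R2:  [     1      0  |    1/8  -1/16 ]
Right block of [I | A^{-1}] is the inverse:
[  1/8  -1/16 ]
[ -1/2   -1/4 ]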